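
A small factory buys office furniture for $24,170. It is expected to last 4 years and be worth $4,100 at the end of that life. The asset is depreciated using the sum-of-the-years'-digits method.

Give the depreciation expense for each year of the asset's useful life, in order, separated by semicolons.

Depreciable base = $24,170 − $4,100 = $20,070.
Sum of the years' digits = 4+3+2+1 = 10.
Year 1: $20,070 × 4/10 = $8,028. Book value $16,142.
Year 2: $20,070 × 3/10 = $6,021. Book value $10,121.
Year 3: $20,070 × 2/10 = $4,014. Book value $6,107.
Year 4: $20,070 × 1/10 = $2,007. Book value $4,100.

$8,028; $6,021; $4,014; $2,007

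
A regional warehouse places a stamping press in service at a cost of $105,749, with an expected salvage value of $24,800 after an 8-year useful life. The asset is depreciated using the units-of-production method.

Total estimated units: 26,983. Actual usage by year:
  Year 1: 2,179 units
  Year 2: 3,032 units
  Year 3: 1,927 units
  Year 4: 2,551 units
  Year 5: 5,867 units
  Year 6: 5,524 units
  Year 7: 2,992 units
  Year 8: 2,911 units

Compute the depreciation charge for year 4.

Depreciable base = $105,749 − $24,800 = $80,949.
Rate = $80,949 / 26,983 units = $3 per unit.
Year 1: 2,179 × $3 = $6,537. Book value $99,212.
Year 2: 3,032 × $3 = $9,096. Book value $90,116.
Year 3: 1,927 × $3 = $5,781. Book value $84,335.
Year 4: 2,551 × $3 = $7,653. Book value $76,682.

$7,653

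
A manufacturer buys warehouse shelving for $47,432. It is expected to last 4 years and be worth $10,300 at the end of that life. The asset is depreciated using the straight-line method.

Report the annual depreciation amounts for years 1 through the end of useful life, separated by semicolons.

Depreciable base = $47,432 − $10,300 = $37,132.
Annual expense = $37,132 / 4 = $9,283.
End of year 1: book value $38,149.
End of year 2: book value $28,866.
End of year 3: book value $19,583.
End of year 4: book value $10,300.

$9,283; $9,283; $9,283; $9,283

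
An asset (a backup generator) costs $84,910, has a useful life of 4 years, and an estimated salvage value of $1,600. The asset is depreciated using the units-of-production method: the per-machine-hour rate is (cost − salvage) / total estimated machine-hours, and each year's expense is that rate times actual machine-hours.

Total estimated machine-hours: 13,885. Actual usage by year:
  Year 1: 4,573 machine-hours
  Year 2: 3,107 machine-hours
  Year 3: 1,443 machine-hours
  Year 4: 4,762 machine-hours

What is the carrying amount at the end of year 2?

Depreciable base = $84,910 − $1,600 = $83,310.
Rate = $83,310 / 13,885 machine-hours = $6 per machine-hour.
Year 1: 4,573 × $6 = $27,438. Book value $57,472.
Year 2: 3,107 × $6 = $18,642. Book value $38,830.

$38,830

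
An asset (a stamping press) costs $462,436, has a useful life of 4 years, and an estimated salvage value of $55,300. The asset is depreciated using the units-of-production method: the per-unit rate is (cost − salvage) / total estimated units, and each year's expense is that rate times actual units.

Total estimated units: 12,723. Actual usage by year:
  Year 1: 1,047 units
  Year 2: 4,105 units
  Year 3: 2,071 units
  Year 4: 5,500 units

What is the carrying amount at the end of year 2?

Depreciable base = $462,436 − $55,300 = $407,136.
Rate = $407,136 / 12,723 units = $32 per unit.
Year 1: 1,047 × $32 = $33,504. Book value $428,932.
Year 2: 4,105 × $32 = $131,360. Book value $297,572.

$297,572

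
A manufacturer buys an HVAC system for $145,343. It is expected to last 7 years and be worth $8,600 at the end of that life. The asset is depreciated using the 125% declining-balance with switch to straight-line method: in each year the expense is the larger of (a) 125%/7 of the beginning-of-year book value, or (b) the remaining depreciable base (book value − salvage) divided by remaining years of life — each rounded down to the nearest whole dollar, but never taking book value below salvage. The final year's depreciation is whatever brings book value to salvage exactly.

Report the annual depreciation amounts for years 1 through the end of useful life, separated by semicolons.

$25,954; $21,319; $17,894; $17,894; $17,894; $17,894; $17,894

Depreciable base = $145,343 − $8,600 = $136,743.
Year 1: DB = ⌊$145,343 × 125%/7⌋ = $25,954; SL = ⌊$136,743/7⌋ = $19,534 → take DB $25,954. Book value $119,389.
Year 2: DB = ⌊$119,389 × 125%/7⌋ = $21,319; SL = ⌊$110,789/6⌋ = $18,464 → take DB $21,319. Book value $98,070.
Year 3: DB = ⌊$98,070 × 125%/7⌋ = $17,512; SL = ⌊$89,470/5⌋ = $17,894 → take SL $17,894. Book value $80,176.
Year 4: DB = ⌊$80,176 × 125%/7⌋ = $14,317; SL = ⌊$71,576/4⌋ = $17,894 → take SL $17,894. Book value $62,282.
Year 5: DB = ⌊$62,282 × 125%/7⌋ = $11,121; SL = ⌊$53,682/3⌋ = $17,894 → take SL $17,894. Book value $44,388.
Year 6: DB = ⌊$44,388 × 125%/7⌋ = $7,926; SL = ⌊$35,788/2⌋ = $17,894 → take SL $17,894. Book value $26,494.
Year 7 (final): $26,494 − $8,600 = $17,894. Book value $8,600.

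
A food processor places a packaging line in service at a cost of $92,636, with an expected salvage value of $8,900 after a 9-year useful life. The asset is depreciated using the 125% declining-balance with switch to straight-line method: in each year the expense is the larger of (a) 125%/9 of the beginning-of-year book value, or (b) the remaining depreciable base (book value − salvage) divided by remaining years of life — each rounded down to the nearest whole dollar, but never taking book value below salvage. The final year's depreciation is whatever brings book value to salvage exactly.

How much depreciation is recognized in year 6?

$8,375

Depreciable base = $92,636 − $8,900 = $83,736.
Year 1: DB = ⌊$92,636 × 125%/9⌋ = $12,866; SL = ⌊$83,736/9⌋ = $9,304 → take DB $12,866. Book value $79,770.
Year 2: DB = ⌊$79,770 × 125%/9⌋ = $11,079; SL = ⌊$70,870/8⌋ = $8,858 → take DB $11,079. Book value $68,691.
Year 3: DB = ⌊$68,691 × 125%/9⌋ = $9,540; SL = ⌊$59,791/7⌋ = $8,541 → take DB $9,540. Book value $59,151.
Year 4: DB = ⌊$59,151 × 125%/9⌋ = $8,215; SL = ⌊$50,251/6⌋ = $8,375 → take SL $8,375. Book value $50,776.
Year 5: DB = ⌊$50,776 × 125%/9⌋ = $7,052; SL = ⌊$41,876/5⌋ = $8,375 → take SL $8,375. Book value $42,401.
Year 6: DB = ⌊$42,401 × 125%/9⌋ = $5,889; SL = ⌊$33,501/4⌋ = $8,375 → take SL $8,375. Book value $34,026.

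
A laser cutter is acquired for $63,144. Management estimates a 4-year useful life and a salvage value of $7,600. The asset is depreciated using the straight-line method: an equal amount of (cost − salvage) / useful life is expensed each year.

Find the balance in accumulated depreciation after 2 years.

$27,772

Depreciable base = $63,144 − $7,600 = $55,544.
Annual expense = $55,544 / 4 = $13,886.
End of year 1: book value $49,258.
End of year 2: book value $35,372.
Accumulated through year 2 = $63,144 − $35,372 = $27,772.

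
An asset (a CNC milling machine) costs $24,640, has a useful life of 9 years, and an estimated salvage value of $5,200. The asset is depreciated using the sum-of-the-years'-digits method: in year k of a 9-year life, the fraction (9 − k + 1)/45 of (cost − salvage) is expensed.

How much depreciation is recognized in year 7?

$1,296

Depreciable base = $24,640 − $5,200 = $19,440.
Sum of the years' digits = 9+8+7+6+5+4+3+2+1 = 45.
Year 1: $19,440 × 9/45 = $3,888. Book value $20,752.
Year 2: $19,440 × 8/45 = $3,456. Book value $17,296.
Year 3: $19,440 × 7/45 = $3,024. Book value $14,272.
Year 4: $19,440 × 6/45 = $2,592. Book value $11,680.
Year 5: $19,440 × 5/45 = $2,160. Book value $9,520.
Year 6: $19,440 × 4/45 = $1,728. Book value $7,792.
Year 7: $19,440 × 3/45 = $1,296. Book value $6,496.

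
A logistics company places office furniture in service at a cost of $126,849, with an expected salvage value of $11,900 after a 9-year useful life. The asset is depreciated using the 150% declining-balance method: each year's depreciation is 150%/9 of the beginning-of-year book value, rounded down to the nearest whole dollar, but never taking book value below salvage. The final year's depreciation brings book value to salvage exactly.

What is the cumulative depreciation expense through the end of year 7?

$91,445

Depreciable base = $126,849 − $11,900 = $114,949.
Year 1: ⌊$126,849 × 150%/9⌋ = $21,141. Book value $105,708.
Year 2: ⌊$105,708 × 150%/9⌋ = $17,618. Book value $88,090.
Year 3: ⌊$88,090 × 150%/9⌋ = $14,681. Book value $73,409.
Year 4: ⌊$73,409 × 150%/9⌋ = $12,234. Book value $61,175.
Year 5: ⌊$61,175 × 150%/9⌋ = $10,195. Book value $50,980.
Year 6: ⌊$50,980 × 150%/9⌋ = $8,496. Book value $42,484.
Year 7: ⌊$42,484 × 150%/9⌋ = $7,080. Book value $35,404.
Accumulated through year 7 = $126,849 − $35,404 = $91,445.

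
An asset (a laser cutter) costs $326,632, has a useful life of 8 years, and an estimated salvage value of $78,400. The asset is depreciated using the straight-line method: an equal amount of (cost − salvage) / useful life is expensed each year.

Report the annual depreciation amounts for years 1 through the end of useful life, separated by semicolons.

Depreciable base = $326,632 − $78,400 = $248,232.
Annual expense = $248,232 / 8 = $31,029.
End of year 1: book value $295,603.
End of year 2: book value $264,574.
End of year 3: book value $233,545.
End of year 4: book value $202,516.
End of year 5: book value $171,487.
End of year 6: book value $140,458.
End of year 7: book value $109,429.
End of year 8: book value $78,400.

$31,029; $31,029; $31,029; $31,029; $31,029; $31,029; $31,029; $31,029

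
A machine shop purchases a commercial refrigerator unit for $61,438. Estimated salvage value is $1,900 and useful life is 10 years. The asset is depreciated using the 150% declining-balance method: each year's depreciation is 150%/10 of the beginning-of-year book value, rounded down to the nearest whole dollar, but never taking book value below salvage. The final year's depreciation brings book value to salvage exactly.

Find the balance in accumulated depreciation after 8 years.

Depreciable base = $61,438 − $1,900 = $59,538.
Year 1: ⌊$61,438 × 150%/10⌋ = $9,215. Book value $52,223.
Year 2: ⌊$52,223 × 150%/10⌋ = $7,833. Book value $44,390.
Year 3: ⌊$44,390 × 150%/10⌋ = $6,658. Book value $37,732.
Year 4: ⌊$37,732 × 150%/10⌋ = $5,659. Book value $32,073.
Year 5: ⌊$32,073 × 150%/10⌋ = $4,810. Book value $27,263.
Year 6: ⌊$27,263 × 150%/10⌋ = $4,089. Book value $23,174.
Year 7: ⌊$23,174 × 150%/10⌋ = $3,476. Book value $19,698.
Year 8: ⌊$19,698 × 150%/10⌋ = $2,954. Book value $16,744.
Accumulated through year 8 = $61,438 − $16,744 = $44,694.

$44,694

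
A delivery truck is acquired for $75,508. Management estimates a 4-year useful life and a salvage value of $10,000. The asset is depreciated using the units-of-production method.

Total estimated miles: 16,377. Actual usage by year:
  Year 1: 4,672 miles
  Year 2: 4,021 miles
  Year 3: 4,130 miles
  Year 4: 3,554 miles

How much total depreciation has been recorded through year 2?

$34,772

Depreciable base = $75,508 − $10,000 = $65,508.
Rate = $65,508 / 16,377 miles = $4 per mile.
Year 1: 4,672 × $4 = $18,688. Book value $56,820.
Year 2: 4,021 × $4 = $16,084. Book value $40,736.
Accumulated through year 2 = $75,508 − $40,736 = $34,772.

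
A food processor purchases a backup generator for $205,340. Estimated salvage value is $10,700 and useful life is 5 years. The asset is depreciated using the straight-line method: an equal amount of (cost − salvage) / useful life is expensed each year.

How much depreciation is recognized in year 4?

Depreciable base = $205,340 − $10,700 = $194,640.
Annual expense = $194,640 / 5 = $38,928.

$38,928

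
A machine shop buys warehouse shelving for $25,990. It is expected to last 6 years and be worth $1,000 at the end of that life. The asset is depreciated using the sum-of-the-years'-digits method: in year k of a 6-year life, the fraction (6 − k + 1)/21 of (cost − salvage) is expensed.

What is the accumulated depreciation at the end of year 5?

Depreciable base = $25,990 − $1,000 = $24,990.
Sum of the years' digits = 6+5+4+3+2+1 = 21.
Year 1: $24,990 × 6/21 = $7,140. Book value $18,850.
Year 2: $24,990 × 5/21 = $5,950. Book value $12,900.
Year 3: $24,990 × 4/21 = $4,760. Book value $8,140.
Year 4: $24,990 × 3/21 = $3,570. Book value $4,570.
Year 5: $24,990 × 2/21 = $2,380. Book value $2,190.
Accumulated through year 5 = $25,990 − $2,190 = $23,800.

$23,800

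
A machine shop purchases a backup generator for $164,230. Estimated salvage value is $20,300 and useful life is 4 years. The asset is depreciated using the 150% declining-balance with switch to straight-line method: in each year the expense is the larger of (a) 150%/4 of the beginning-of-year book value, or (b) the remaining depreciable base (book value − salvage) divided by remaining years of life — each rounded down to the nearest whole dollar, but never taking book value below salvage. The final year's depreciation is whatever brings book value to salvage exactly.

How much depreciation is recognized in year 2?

$38,491

Depreciable base = $164,230 − $20,300 = $143,930.
Year 1: DB = ⌊$164,230 × 150%/4⌋ = $61,586; SL = ⌊$143,930/4⌋ = $35,982 → take DB $61,586. Book value $102,644.
Year 2: DB = ⌊$102,644 × 150%/4⌋ = $38,491; SL = ⌊$82,344/3⌋ = $27,448 → take DB $38,491. Book value $64,153.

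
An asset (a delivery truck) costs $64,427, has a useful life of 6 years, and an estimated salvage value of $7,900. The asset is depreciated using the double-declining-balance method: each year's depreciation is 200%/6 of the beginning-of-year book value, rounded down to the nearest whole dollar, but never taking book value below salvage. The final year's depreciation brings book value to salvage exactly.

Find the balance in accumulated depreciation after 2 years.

$35,792

Depreciable base = $64,427 − $7,900 = $56,527.
Year 1: ⌊$64,427 × 200%/6⌋ = $21,475. Book value $42,952.
Year 2: ⌊$42,952 × 200%/6⌋ = $14,317. Book value $28,635.
Accumulated through year 2 = $64,427 − $28,635 = $35,792.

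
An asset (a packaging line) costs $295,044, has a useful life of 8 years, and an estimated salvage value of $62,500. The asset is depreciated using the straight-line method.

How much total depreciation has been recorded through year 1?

$29,068

Depreciable base = $295,044 − $62,500 = $232,544.
Annual expense = $232,544 / 8 = $29,068.
End of year 1: book value $265,976.
Accumulated through year 1 = $295,044 − $265,976 = $29,068.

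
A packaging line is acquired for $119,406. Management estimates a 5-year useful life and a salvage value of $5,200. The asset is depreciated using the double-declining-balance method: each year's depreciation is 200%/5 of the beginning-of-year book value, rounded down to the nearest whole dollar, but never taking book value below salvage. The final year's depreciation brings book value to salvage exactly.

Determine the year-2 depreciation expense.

$28,657

Depreciable base = $119,406 − $5,200 = $114,206.
Year 1: ⌊$119,406 × 200%/5⌋ = $47,762. Book value $71,644.
Year 2: ⌊$71,644 × 200%/5⌋ = $28,657. Book value $42,987.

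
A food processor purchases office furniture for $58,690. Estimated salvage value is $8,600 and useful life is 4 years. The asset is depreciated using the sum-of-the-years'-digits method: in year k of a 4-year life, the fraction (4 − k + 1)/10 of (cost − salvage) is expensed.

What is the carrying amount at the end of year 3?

Depreciable base = $58,690 − $8,600 = $50,090.
Sum of the years' digits = 4+3+2+1 = 10.
Year 1: $50,090 × 4/10 = $20,036. Book value $38,654.
Year 2: $50,090 × 3/10 = $15,027. Book value $23,627.
Year 3: $50,090 × 2/10 = $10,018. Book value $13,609.

$13,609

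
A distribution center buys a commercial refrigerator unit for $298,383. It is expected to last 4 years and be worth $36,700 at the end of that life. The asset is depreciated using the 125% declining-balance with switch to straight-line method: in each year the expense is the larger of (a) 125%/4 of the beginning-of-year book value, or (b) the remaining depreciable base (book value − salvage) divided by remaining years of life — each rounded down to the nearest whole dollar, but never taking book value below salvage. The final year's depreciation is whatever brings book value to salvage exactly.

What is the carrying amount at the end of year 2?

Depreciable base = $298,383 − $36,700 = $261,683.
Year 1: DB = ⌊$298,383 × 125%/4⌋ = $93,244; SL = ⌊$261,683/4⌋ = $65,420 → take DB $93,244. Book value $205,139.
Year 2: DB = ⌊$205,139 × 125%/4⌋ = $64,105; SL = ⌊$168,439/3⌋ = $56,146 → take DB $64,105. Book value $141,034.

$141,034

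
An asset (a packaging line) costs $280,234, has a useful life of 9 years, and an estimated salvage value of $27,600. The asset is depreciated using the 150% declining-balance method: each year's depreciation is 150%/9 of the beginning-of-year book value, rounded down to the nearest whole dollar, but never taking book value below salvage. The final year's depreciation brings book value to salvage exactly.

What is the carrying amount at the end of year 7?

Depreciable base = $280,234 − $27,600 = $252,634.
Year 1: ⌊$280,234 × 150%/9⌋ = $46,705. Book value $233,529.
Year 2: ⌊$233,529 × 150%/9⌋ = $38,921. Book value $194,608.
Year 3: ⌊$194,608 × 150%/9⌋ = $32,434. Book value $162,174.
Year 4: ⌊$162,174 × 150%/9⌋ = $27,029. Book value $135,145.
Year 5: ⌊$135,145 × 150%/9⌋ = $22,524. Book value $112,621.
Year 6: ⌊$112,621 × 150%/9⌋ = $18,770. Book value $93,851.
Year 7: ⌊$93,851 × 150%/9⌋ = $15,641. Book value $78,210.

$78,210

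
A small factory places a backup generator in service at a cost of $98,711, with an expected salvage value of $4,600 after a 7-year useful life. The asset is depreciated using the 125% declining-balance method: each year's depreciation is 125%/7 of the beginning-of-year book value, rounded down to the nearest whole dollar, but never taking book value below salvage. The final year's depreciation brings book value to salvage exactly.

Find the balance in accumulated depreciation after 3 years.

Depreciable base = $98,711 − $4,600 = $94,111.
Year 1: ⌊$98,711 × 125%/7⌋ = $17,626. Book value $81,085.
Year 2: ⌊$81,085 × 125%/7⌋ = $14,479. Book value $66,606.
Year 3: ⌊$66,606 × 125%/7⌋ = $11,893. Book value $54,713.
Accumulated through year 3 = $98,711 − $54,713 = $43,998.

$43,998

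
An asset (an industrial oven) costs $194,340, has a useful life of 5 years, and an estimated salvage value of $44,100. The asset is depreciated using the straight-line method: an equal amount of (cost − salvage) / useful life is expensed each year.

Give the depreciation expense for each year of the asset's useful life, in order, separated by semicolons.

Depreciable base = $194,340 − $44,100 = $150,240.
Annual expense = $150,240 / 5 = $30,048.
End of year 1: book value $164,292.
End of year 2: book value $134,244.
End of year 3: book value $104,196.
End of year 4: book value $74,148.
End of year 5: book value $44,100.

$30,048; $30,048; $30,048; $30,048; $30,048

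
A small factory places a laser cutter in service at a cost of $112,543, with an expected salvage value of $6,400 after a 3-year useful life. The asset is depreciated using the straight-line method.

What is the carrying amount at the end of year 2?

$41,781

Depreciable base = $112,543 − $6,400 = $106,143.
Annual expense = $106,143 / 3 = $35,381.
End of year 1: book value $77,162.
End of year 2: book value $41,781.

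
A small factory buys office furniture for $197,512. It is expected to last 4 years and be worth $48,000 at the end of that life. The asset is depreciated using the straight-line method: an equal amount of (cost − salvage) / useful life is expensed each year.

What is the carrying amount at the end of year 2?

Depreciable base = $197,512 − $48,000 = $149,512.
Annual expense = $149,512 / 4 = $37,378.
End of year 1: book value $160,134.
End of year 2: book value $122,756.

$122,756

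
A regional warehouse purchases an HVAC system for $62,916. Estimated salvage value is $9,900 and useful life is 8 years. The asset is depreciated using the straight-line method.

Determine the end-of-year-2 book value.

$49,662

Depreciable base = $62,916 − $9,900 = $53,016.
Annual expense = $53,016 / 8 = $6,627.
End of year 1: book value $56,289.
End of year 2: book value $49,662.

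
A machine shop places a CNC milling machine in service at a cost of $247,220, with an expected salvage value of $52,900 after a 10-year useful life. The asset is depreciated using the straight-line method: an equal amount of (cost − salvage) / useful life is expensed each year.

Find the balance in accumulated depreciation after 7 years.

$136,024

Depreciable base = $247,220 − $52,900 = $194,320.
Annual expense = $194,320 / 10 = $19,432.
End of year 1: book value $227,788.
End of year 2: book value $208,356.
End of year 3: book value $188,924.
End of year 4: book value $169,492.
End of year 5: book value $150,060.
End of year 6: book value $130,628.
End of year 7: book value $111,196.
Accumulated through year 7 = $247,220 − $111,196 = $136,024.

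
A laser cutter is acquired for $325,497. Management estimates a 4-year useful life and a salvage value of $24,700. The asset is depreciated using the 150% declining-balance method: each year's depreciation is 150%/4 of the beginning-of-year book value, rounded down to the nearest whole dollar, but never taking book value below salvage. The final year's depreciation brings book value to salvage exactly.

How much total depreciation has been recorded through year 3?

$246,029

Depreciable base = $325,497 − $24,700 = $300,797.
Year 1: ⌊$325,497 × 150%/4⌋ = $122,061. Book value $203,436.
Year 2: ⌊$203,436 × 150%/4⌋ = $76,288. Book value $127,148.
Year 3: ⌊$127,148 × 150%/4⌋ = $47,680. Book value $79,468.
Accumulated through year 3 = $325,497 − $79,468 = $246,029.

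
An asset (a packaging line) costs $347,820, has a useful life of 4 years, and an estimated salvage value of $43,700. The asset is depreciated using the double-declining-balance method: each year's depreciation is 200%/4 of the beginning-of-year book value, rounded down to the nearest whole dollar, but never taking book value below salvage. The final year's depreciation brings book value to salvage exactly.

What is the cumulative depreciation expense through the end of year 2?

Depreciable base = $347,820 − $43,700 = $304,120.
Year 1: ⌊$347,820 × 200%/4⌋ = $173,910. Book value $173,910.
Year 2: ⌊$173,910 × 200%/4⌋ = $86,955. Book value $86,955.
Accumulated through year 2 = $347,820 − $86,955 = $260,865.

$260,865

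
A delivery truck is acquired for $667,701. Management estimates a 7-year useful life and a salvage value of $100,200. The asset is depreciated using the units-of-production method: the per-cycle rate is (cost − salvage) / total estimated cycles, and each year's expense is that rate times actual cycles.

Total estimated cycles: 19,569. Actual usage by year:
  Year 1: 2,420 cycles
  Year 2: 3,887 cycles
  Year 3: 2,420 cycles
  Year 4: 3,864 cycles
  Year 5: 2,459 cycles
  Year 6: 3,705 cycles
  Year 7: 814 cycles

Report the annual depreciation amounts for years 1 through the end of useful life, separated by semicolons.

$70,180; $112,723; $70,180; $112,056; $71,311; $107,445; $23,606

Depreciable base = $667,701 − $100,200 = $567,501.
Rate = $567,501 / 19,569 cycles = $29 per cycle.
Year 1: 2,420 × $29 = $70,180. Book value $597,521.
Year 2: 3,887 × $29 = $112,723. Book value $484,798.
Year 3: 2,420 × $29 = $70,180. Book value $414,618.
Year 4: 3,864 × $29 = $112,056. Book value $302,562.
Year 5: 2,459 × $29 = $71,311. Book value $231,251.
Year 6: 3,705 × $29 = $107,445. Book value $123,806.
Year 7: 814 × $29 = $23,606. Book value $100,200.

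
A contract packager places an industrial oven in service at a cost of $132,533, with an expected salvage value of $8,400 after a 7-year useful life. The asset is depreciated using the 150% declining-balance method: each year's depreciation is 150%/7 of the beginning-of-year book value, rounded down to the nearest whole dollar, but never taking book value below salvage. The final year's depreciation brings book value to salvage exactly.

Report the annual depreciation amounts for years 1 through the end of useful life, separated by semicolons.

$28,399; $22,314; $17,532; $13,776; $10,824; $8,504; $22,784

Depreciable base = $132,533 − $8,400 = $124,133.
Year 1: ⌊$132,533 × 150%/7⌋ = $28,399. Book value $104,134.
Year 2: ⌊$104,134 × 150%/7⌋ = $22,314. Book value $81,820.
Year 3: ⌊$81,820 × 150%/7⌋ = $17,532. Book value $64,288.
Year 4: ⌊$64,288 × 150%/7⌋ = $13,776. Book value $50,512.
Year 5: ⌊$50,512 × 150%/7⌋ = $10,824. Book value $39,688.
Year 6: ⌊$39,688 × 150%/7⌋ = $8,504. Book value $31,184.
Year 7 (final): $31,184 − $8,400 = $22,784. Book value $8,400.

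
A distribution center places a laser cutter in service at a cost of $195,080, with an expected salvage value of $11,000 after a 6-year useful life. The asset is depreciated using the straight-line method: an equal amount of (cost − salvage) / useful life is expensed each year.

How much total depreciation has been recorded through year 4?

Depreciable base = $195,080 − $11,000 = $184,080.
Annual expense = $184,080 / 6 = $30,680.
End of year 1: book value $164,400.
End of year 2: book value $133,720.
End of year 3: book value $103,040.
End of year 4: book value $72,360.
Accumulated through year 4 = $195,080 − $72,360 = $122,720.

$122,720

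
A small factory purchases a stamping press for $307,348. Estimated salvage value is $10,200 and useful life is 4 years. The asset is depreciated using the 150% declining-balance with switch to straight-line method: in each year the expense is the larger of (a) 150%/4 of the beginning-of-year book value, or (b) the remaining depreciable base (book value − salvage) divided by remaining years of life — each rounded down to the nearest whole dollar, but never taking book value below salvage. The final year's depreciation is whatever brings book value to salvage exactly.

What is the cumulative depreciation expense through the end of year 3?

Depreciable base = $307,348 − $10,200 = $297,148.
Year 1: DB = ⌊$307,348 × 150%/4⌋ = $115,255; SL = ⌊$297,148/4⌋ = $74,287 → take DB $115,255. Book value $192,093.
Year 2: DB = ⌊$192,093 × 150%/4⌋ = $72,034; SL = ⌊$181,893/3⌋ = $60,631 → take DB $72,034. Book value $120,059.
Year 3: DB = ⌊$120,059 × 150%/4⌋ = $45,022; SL = ⌊$109,859/2⌋ = $54,929 → take SL $54,929. Book value $65,130.
Accumulated through year 3 = $307,348 − $65,130 = $242,218.

$242,218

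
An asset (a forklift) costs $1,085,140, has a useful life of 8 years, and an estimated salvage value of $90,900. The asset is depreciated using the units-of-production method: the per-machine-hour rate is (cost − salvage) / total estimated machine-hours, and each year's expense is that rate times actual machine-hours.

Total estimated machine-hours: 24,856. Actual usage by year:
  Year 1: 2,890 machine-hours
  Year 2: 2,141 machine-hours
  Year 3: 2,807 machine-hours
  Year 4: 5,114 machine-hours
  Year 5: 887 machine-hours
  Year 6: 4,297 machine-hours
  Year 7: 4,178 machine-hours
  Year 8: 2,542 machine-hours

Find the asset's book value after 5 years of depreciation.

$531,580

Depreciable base = $1,085,140 − $90,900 = $994,240.
Rate = $994,240 / 24,856 machine-hours = $40 per machine-hour.
Year 1: 2,890 × $40 = $115,600. Book value $969,540.
Year 2: 2,141 × $40 = $85,640. Book value $883,900.
Year 3: 2,807 × $40 = $112,280. Book value $771,620.
Year 4: 5,114 × $40 = $204,560. Book value $567,060.
Year 5: 887 × $40 = $35,480. Book value $531,580.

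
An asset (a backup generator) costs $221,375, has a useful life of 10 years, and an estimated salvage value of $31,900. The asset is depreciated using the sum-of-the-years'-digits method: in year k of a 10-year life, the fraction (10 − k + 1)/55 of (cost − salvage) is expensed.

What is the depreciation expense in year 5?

Depreciable base = $221,375 − $31,900 = $189,475.
Sum of the years' digits = 10+9+8+7+6+5+4+3+2+1 = 55.
Year 1: $189,475 × 10/55 = $34,450. Book value $186,925.
Year 2: $189,475 × 9/55 = $31,005. Book value $155,920.
Year 3: $189,475 × 8/55 = $27,560. Book value $128,360.
Year 4: $189,475 × 7/55 = $24,115. Book value $104,245.
Year 5: $189,475 × 6/55 = $20,670. Book value $83,575.

$20,670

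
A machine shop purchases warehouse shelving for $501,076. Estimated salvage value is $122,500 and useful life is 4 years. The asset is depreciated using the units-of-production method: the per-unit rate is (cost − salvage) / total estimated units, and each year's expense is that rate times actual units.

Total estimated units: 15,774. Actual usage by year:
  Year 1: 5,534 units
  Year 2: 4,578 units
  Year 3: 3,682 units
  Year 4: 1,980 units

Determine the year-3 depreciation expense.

Depreciable base = $501,076 − $122,500 = $378,576.
Rate = $378,576 / 15,774 units = $24 per unit.
Year 1: 5,534 × $24 = $132,816. Book value $368,260.
Year 2: 4,578 × $24 = $109,872. Book value $258,388.
Year 3: 3,682 × $24 = $88,368. Book value $170,020.

$88,368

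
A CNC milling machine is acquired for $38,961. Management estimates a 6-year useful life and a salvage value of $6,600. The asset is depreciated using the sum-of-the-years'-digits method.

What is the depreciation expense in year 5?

Depreciable base = $38,961 − $6,600 = $32,361.
Sum of the years' digits = 6+5+4+3+2+1 = 21.
Year 1: $32,361 × 6/21 = $9,246. Book value $29,715.
Year 2: $32,361 × 5/21 = $7,705. Book value $22,010.
Year 3: $32,361 × 4/21 = $6,164. Book value $15,846.
Year 4: $32,361 × 3/21 = $4,623. Book value $11,223.
Year 5: $32,361 × 2/21 = $3,082. Book value $8,141.

$3,082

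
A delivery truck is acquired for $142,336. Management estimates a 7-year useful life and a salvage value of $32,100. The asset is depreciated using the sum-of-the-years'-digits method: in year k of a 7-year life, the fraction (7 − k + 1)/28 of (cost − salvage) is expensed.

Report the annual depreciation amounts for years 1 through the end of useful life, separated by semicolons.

Depreciable base = $142,336 − $32,100 = $110,236.
Sum of the years' digits = 7+6+5+4+3+2+1 = 28.
Year 1: $110,236 × 7/28 = $27,559. Book value $114,777.
Year 2: $110,236 × 6/28 = $23,622. Book value $91,155.
Year 3: $110,236 × 5/28 = $19,685. Book value $71,470.
Year 4: $110,236 × 4/28 = $15,748. Book value $55,722.
Year 5: $110,236 × 3/28 = $11,811. Book value $43,911.
Year 6: $110,236 × 2/28 = $7,874. Book value $36,037.
Year 7: $110,236 × 1/28 = $3,937. Book value $32,100.

$27,559; $23,622; $19,685; $15,748; $11,811; $7,874; $3,937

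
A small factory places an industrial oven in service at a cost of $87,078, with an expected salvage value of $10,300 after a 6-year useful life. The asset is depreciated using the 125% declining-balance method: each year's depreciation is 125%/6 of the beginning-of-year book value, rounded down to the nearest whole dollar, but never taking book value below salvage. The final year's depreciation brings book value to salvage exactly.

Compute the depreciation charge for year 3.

Depreciable base = $87,078 − $10,300 = $76,778.
Year 1: ⌊$87,078 × 125%/6⌋ = $18,141. Book value $68,937.
Year 2: ⌊$68,937 × 125%/6⌋ = $14,361. Book value $54,576.
Year 3: ⌊$54,576 × 125%/6⌋ = $11,370. Book value $43,206.

$11,370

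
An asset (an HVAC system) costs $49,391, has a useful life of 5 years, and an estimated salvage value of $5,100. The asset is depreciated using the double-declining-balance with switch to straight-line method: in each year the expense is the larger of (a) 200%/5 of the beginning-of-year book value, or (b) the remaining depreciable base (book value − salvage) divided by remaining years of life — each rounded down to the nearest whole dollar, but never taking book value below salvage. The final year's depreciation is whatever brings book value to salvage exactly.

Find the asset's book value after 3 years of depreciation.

$10,669

Depreciable base = $49,391 − $5,100 = $44,291.
Year 1: DB = ⌊$49,391 × 200%/5⌋ = $19,756; SL = ⌊$44,291/5⌋ = $8,858 → take DB $19,756. Book value $29,635.
Year 2: DB = ⌊$29,635 × 200%/5⌋ = $11,854; SL = ⌊$24,535/4⌋ = $6,133 → take DB $11,854. Book value $17,781.
Year 3: DB = ⌊$17,781 × 200%/5⌋ = $7,112; SL = ⌊$12,681/3⌋ = $4,227 → take DB $7,112. Book value $10,669.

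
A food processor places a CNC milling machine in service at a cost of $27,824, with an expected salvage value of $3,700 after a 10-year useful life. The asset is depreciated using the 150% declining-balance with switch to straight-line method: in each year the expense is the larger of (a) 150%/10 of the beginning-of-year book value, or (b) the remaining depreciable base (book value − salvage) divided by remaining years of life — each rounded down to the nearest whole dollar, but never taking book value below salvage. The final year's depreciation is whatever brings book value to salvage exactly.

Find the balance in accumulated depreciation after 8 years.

$20,726

Depreciable base = $27,824 − $3,700 = $24,124.
Year 1: DB = ⌊$27,824 × 150%/10⌋ = $4,173; SL = ⌊$24,124/10⌋ = $2,412 → take DB $4,173. Book value $23,651.
Year 2: DB = ⌊$23,651 × 150%/10⌋ = $3,547; SL = ⌊$19,951/9⌋ = $2,216 → take DB $3,547. Book value $20,104.
Year 3: DB = ⌊$20,104 × 150%/10⌋ = $3,015; SL = ⌊$16,404/8⌋ = $2,050 → take DB $3,015. Book value $17,089.
Year 4: DB = ⌊$17,089 × 150%/10⌋ = $2,563; SL = ⌊$13,389/7⌋ = $1,912 → take DB $2,563. Book value $14,526.
Year 5: DB = ⌊$14,526 × 150%/10⌋ = $2,178; SL = ⌊$10,826/6⌋ = $1,804 → take DB $2,178. Book value $12,348.
Year 6: DB = ⌊$12,348 × 150%/10⌋ = $1,852; SL = ⌊$8,648/5⌋ = $1,729 → take DB $1,852. Book value $10,496.
Year 7: DB = ⌊$10,496 × 150%/10⌋ = $1,574; SL = ⌊$6,796/4⌋ = $1,699 → take SL $1,699. Book value $8,797.
Year 8: DB = ⌊$8,797 × 150%/10⌋ = $1,319; SL = ⌊$5,097/3⌋ = $1,699 → take SL $1,699. Book value $7,098.
Accumulated through year 8 = $27,824 − $7,098 = $20,726.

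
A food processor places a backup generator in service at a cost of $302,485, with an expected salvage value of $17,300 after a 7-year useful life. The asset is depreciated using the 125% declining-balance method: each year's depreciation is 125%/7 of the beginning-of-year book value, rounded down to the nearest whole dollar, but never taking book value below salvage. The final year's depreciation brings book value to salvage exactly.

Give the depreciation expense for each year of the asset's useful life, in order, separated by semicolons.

Depreciable base = $302,485 − $17,300 = $285,185.
Year 1: ⌊$302,485 × 125%/7⌋ = $54,015. Book value $248,470.
Year 2: ⌊$248,470 × 125%/7⌋ = $44,369. Book value $204,101.
Year 3: ⌊$204,101 × 125%/7⌋ = $36,446. Book value $167,655.
Year 4: ⌊$167,655 × 125%/7⌋ = $29,938. Book value $137,717.
Year 5: ⌊$137,717 × 125%/7⌋ = $24,592. Book value $113,125.
Year 6: ⌊$113,125 × 125%/7⌋ = $20,200. Book value $92,925.
Year 7 (final): $92,925 − $17,300 = $75,625. Book value $17,300.

$54,015; $44,369; $36,446; $29,938; $24,592; $20,200; $75,625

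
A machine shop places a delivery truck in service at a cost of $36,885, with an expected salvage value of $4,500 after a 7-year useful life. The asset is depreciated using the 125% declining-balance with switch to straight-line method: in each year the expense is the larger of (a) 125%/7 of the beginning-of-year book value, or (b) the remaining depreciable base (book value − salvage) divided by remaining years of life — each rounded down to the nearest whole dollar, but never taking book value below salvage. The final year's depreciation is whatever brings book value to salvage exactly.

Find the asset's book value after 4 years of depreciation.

Depreciable base = $36,885 − $4,500 = $32,385.
Year 1: DB = ⌊$36,885 × 125%/7⌋ = $6,586; SL = ⌊$32,385/7⌋ = $4,626 → take DB $6,586. Book value $30,299.
Year 2: DB = ⌊$30,299 × 125%/7⌋ = $5,410; SL = ⌊$25,799/6⌋ = $4,299 → take DB $5,410. Book value $24,889.
Year 3: DB = ⌊$24,889 × 125%/7⌋ = $4,444; SL = ⌊$20,389/5⌋ = $4,077 → take DB $4,444. Book value $20,445.
Year 4: DB = ⌊$20,445 × 125%/7⌋ = $3,650; SL = ⌊$15,945/4⌋ = $3,986 → take SL $3,986. Book value $16,459.

$16,459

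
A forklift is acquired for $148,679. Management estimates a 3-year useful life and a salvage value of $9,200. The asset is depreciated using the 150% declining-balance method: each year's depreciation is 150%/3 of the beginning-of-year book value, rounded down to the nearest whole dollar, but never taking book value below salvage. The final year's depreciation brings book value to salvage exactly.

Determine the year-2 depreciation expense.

Depreciable base = $148,679 − $9,200 = $139,479.
Year 1: ⌊$148,679 × 150%/3⌋ = $74,339. Book value $74,340.
Year 2: ⌊$74,340 × 150%/3⌋ = $37,170. Book value $37,170.

$37,170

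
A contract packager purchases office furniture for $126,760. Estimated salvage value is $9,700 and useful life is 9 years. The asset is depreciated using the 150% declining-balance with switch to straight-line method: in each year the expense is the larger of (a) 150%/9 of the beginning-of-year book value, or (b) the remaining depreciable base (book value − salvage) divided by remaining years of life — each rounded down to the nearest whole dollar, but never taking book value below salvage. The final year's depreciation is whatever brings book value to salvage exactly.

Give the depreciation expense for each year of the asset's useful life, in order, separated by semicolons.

$21,126; $17,605; $14,671; $12,226; $10,286; $10,286; $10,286; $10,287; $10,287

Depreciable base = $126,760 − $9,700 = $117,060.
Year 1: DB = ⌊$126,760 × 150%/9⌋ = $21,126; SL = ⌊$117,060/9⌋ = $13,006 → take DB $21,126. Book value $105,634.
Year 2: DB = ⌊$105,634 × 150%/9⌋ = $17,605; SL = ⌊$95,934/8⌋ = $11,991 → take DB $17,605. Book value $88,029.
Year 3: DB = ⌊$88,029 × 150%/9⌋ = $14,671; SL = ⌊$78,329/7⌋ = $11,189 → take DB $14,671. Book value $73,358.
Year 4: DB = ⌊$73,358 × 150%/9⌋ = $12,226; SL = ⌊$63,658/6⌋ = $10,609 → take DB $12,226. Book value $61,132.
Year 5: DB = ⌊$61,132 × 150%/9⌋ = $10,188; SL = ⌊$51,432/5⌋ = $10,286 → take SL $10,286. Book value $50,846.
Year 6: DB = ⌊$50,846 × 150%/9⌋ = $8,474; SL = ⌊$41,146/4⌋ = $10,286 → take SL $10,286. Book value $40,560.
Year 7: DB = ⌊$40,560 × 150%/9⌋ = $6,760; SL = ⌊$30,860/3⌋ = $10,286 → take SL $10,286. Book value $30,274.
Year 8: DB = ⌊$30,274 × 150%/9⌋ = $5,045; SL = ⌊$20,574/2⌋ = $10,287 → take SL $10,287. Book value $19,987.
Year 9 (final): $19,987 − $9,700 = $10,287. Book value $9,700.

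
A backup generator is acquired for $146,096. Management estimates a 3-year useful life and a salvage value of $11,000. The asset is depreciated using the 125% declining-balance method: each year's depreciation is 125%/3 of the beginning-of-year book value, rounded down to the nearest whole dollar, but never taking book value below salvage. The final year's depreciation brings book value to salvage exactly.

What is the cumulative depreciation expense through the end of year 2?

$96,382

Depreciable base = $146,096 − $11,000 = $135,096.
Year 1: ⌊$146,096 × 125%/3⌋ = $60,873. Book value $85,223.
Year 2: ⌊$85,223 × 125%/3⌋ = $35,509. Book value $49,714.
Accumulated through year 2 = $146,096 − $49,714 = $96,382.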